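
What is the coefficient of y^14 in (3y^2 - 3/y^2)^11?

9743085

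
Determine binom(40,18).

113380261800

C(40,18) = (40·39·38·37·36·35·34·33·32·31·30·29·28·27·26·25·24·23) / 18! = 725902806896876799590400000 / 6402373705728000 = 113380261800.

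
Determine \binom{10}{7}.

C(10,7) = C(10,3) by symmetry.
C(10,3) = (10·9·8) / 3! = 720 / 6 = 120.

120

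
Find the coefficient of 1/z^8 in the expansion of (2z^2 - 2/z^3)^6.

General term: C(6,j)·(2z^2)^j·(-2/z^3)^(6-j), with z-exponent 2j − 3(6−j) = 5j − 18.
Set 5j − 18 = -8: j = 2.
C(6,2) = 15; 2^2 = 4; (-2)^4 = 16.
Coefficient = 15 · 4 · 16 = 960.

960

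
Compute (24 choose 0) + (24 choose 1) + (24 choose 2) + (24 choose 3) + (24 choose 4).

1 + 24 + 276 + 2024 + 10626 = 12951.

12951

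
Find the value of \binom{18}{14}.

C(18,14) = C(18,4) by symmetry.
C(18,4) = (18·17·16·15) / 4! = 73440 / 24 = 3060.

3060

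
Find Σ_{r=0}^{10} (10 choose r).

The entries of row 10 sum to 2^10 = 1024.

1024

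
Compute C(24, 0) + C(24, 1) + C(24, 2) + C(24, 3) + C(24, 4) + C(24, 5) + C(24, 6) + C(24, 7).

536155

1 + 24 + 276 + 2024 + 10626 + 42504 + 134596 + 346104 = 536155.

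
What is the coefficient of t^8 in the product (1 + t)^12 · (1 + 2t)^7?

767103

Coefficient of t^8 = Σ_{j} C(12,j)·1^j·C(7,8-j)·2^(8-j) for j from 1 to 8.
= 1536 + 29568 + 147840 + 277200 + 221760 + 77616 + 11088 + 495 = 767103.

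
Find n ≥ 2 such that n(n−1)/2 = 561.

n(n−1)/2 = 561 ⇒ n(n−1) = 1122. Since 34·33 = 1122, n = 34.

34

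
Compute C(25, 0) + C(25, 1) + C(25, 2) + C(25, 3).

2626

1 + 25 + 300 + 2300 = 2626.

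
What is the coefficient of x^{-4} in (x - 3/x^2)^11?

-112266

General term: C(11,j)·(x)^j·(-3/x^2)^(11-j), with x-exponent 1j − 2(11−j) = 3j − 22.
Set 3j − 22 = -4: j = 6.
C(11,6) = 462; 1^6 = 1; (-3)^5 = -243.
Coefficient = 462 · 1 · (-243) = -112266.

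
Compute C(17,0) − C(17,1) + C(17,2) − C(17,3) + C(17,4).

The partial alternating sum Σ_{k=0}^{4} (−1)^k C(17,k) = (−1)^4 C(16,4) = 1820.

1820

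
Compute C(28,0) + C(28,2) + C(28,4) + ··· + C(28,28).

Even-k terms of row 28 sum to 2^27 = 134217728.

134217728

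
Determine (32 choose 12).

225792840

C(32,12) = (32·31·30·29·28·27·26·25·24·23·22·21) / 12! = 108155131628544000 / 479001600 = 225792840.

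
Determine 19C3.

969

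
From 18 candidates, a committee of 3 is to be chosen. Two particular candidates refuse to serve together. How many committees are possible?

800

All 3-subsets: C(18,3) = 816. Those containing both fixed elements: C(16,1) = 16.
816 − 16 = 800.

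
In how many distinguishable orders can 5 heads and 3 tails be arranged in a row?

Choose positions for the heads: C(8,5) = 56.

56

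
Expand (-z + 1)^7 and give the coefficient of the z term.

-7

The general term is C(7,j)·(-z)^j·(1)^(7-j); the z^1 term has j = 1.
C(7,1) = 7.
Coefficient = C(7,1) · (-1)^1 = 7 · (-1) = -7.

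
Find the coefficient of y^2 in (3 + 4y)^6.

The general term is C(6,j)·(3)^j·(4y)^(6-j); the y^2 term has j = 4.
C(6,4) = 15.
Coefficient = C(6,4) · 3^4 · 4^2 = 15 · 81 · 16 = 19440.

19440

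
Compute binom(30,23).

C(30,23) = C(30,7) by symmetry.
C(30,7) = (30·29·28·27·26·25·24) / 7! = 10260432000 / 5040 = 2035800.

2035800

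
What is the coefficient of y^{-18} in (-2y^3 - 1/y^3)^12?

1760

General term: C(12,j)·(-2y^3)^j·(-1/y^3)^(12-j), with y-exponent 3j − 3(12−j) = 6j − 36.
Set 6j − 36 = -18: j = 3.
C(12,3) = 220; (-2)^3 = -8; (-1)^9 = -1.
Coefficient = 220 · (-8) · (-1) = 1760.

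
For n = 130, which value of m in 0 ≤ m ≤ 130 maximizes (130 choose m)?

65

C(130,m) is maximized at m = 130/2 = 65.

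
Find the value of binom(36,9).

94143280

C(36,9) = (36·35·34·33·32·31·30·29·28) / 9! = 34162713446400 / 362880 = 94143280.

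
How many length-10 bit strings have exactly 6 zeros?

Choose the 6 positions: C(10,6) = 210.

210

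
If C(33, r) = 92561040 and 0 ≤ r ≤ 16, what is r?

C(33,r) increases on 0 ≤ r ≤ 16. C(33,9) = 38567100 and C(33,10) = 92561040, so r = 10.

10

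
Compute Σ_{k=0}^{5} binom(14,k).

1 + 14 + 91 + 364 + 1001 + 2002 = 3473.

3473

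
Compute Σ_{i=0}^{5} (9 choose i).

1 + 9 + 36 + 84 + 126 + 126 = 382.

382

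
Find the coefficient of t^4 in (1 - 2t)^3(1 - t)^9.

Coefficient of t^4 = Σ_{j} C(3,j)·(-2)^j·C(9,4-j)·(-1)^(4-j) for j from 0 to 3.
= 126 + 504 + 432 + 72 = 1134.

1134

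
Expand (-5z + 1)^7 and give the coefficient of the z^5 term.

The general term is C(7,j)·(-5z)^j·(1)^(7-j); the z^5 term has j = 5.
C(7,5) = 21.
Coefficient = C(7,5) · (-5)^5 = 21 · (-3125) = -65625.

-65625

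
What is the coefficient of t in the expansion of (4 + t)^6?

The general term is C(6,j)·(4)^j·(t)^(6-j); the t^1 term has j = 5.
C(6,5) = 6.
Coefficient = C(6,5) · 4^5 = 6 · 1024 = 6144.

6144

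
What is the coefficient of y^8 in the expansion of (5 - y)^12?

309375

The general term is C(12,j)·(5)^j·(-y)^(12-j); the y^8 term has j = 4.
C(12,4) = 495.
Coefficient = C(12,4) · 5^4 = 495 · 625 = 309375.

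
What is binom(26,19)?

657800

C(26,19) = C(26,7) by symmetry.
C(26,7) = (26·25·24·23·22·21·20) / 7! = 3315312000 / 5040 = 657800.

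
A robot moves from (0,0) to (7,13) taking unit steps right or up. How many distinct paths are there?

Each path is a sequence of 20 steps with 7 rights: C(20,7) = 77520.

77520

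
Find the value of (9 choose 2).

36

C(9,2) = (9·8) / 2! = 72 / 2 = 36.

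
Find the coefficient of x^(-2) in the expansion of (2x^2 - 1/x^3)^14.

General term: C(14,j)·(2x^2)^j·(-1/x^3)^(14-j), with x-exponent 2j − 3(14−j) = 5j − 42.
Set 5j − 42 = -2: j = 8.
C(14,8) = 3003; 2^8 = 256; (-1)^6 = 1.
Coefficient = 3003 · 256 · 1 = 768768.

768768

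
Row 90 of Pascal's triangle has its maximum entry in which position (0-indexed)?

C(90,m) is maximized at m = 90/2 = 45.

45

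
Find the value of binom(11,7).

330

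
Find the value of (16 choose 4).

C(16,4) = (16·15·14·13) / 4! = 43680 / 24 = 1820.

1820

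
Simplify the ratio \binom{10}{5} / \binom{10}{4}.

6/5

C(n,k+1)/C(n,k) = (n−k)/(k+1) = (10−4)/(4+1) = 6/5.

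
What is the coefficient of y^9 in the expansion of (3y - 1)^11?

1082565

The general term is C(11,j)·(3y)^j·(-1)^(11-j); the y^9 term has j = 9.
C(11,9) = 55.
Coefficient = C(11,9) · 3^9 = 55 · 19683 = 1082565.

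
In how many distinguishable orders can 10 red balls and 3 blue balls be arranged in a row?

Choose positions for the red balls: C(13,10) = 286.

286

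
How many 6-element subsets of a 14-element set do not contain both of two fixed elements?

2508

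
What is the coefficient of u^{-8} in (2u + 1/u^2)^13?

109824

General term: C(13,j)·(2u)^j·(1/u^2)^(13-j), with u-exponent 1j − 2(13−j) = 3j − 26.
Set 3j − 26 = -8: j = 6.
C(13,6) = 1716; 2^6 = 64; 1^7 = 1.
Coefficient = 1716 · 64 · 1 = 109824.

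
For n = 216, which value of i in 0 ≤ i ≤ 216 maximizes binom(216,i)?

108

C(216,i) is maximized at i = 216/2 = 108.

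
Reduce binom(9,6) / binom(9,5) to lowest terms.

2/3

C(n,k+1)/C(n,k) = (n−k)/(k+1) = (9−5)/(5+1) = 4/6 = 2/3.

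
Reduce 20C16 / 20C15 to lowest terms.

5/16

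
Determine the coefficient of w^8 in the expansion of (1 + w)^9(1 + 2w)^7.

187137

Coefficient of w^8 = Σ_{j} C(9,j)·1^j·C(7,8-j)·2^(8-j) for j from 1 to 8.
= 1152 + 16128 + 56448 + 70560 + 35280 + 7056 + 504 + 9 = 187137.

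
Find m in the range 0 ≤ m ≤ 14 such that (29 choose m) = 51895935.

12

C(29,m) increases on 0 ≤ m ≤ 14. C(29,11) = 34597290 and C(29,12) = 51895935, so m = 12.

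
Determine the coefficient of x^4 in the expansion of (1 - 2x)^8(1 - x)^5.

4645

Coefficient of x^4 = Σ_{j} C(8,j)·(-2)^j·C(5,4-j)·(-1)^(4-j) for j from 0 to 4.
= 5 + 160 + 1120 + 2240 + 1120 = 4645.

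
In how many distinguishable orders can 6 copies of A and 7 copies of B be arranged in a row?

1716

Choose positions for the A's: C(13,6) = 1716.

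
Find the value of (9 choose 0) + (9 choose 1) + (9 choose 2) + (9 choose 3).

130

1 + 9 + 36 + 84 = 130.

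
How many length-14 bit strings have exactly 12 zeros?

Choose the 12 positions: C(14,12) = 91.

91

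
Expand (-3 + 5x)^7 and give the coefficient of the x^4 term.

The general term is C(7,j)·(-3)^j·(5x)^(7-j); the x^4 term has j = 3.
C(7,3) = 35.
Coefficient = C(7,3) · (-3)^3 · 5^4 = 35 · (-27) · 625 = -590625.

-590625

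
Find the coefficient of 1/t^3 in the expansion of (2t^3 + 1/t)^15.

General term: C(15,j)·(2t^3)^j·(1/t)^(15-j), with t-exponent 3j − 1(15−j) = 4j − 15.
Set 4j − 15 = -3: j = 3.
C(15,3) = 455; 2^3 = 8; 1^12 = 1.
Coefficient = 455 · 8 · 1 = 3640.

3640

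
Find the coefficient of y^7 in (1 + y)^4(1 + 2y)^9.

59040

Coefficient of y^7 = Σ_{j} C(4,j)·1^j·C(9,7-j)·2^(7-j) for j from 0 to 4.
= 4608 + 21504 + 24192 + 8064 + 672 = 59040.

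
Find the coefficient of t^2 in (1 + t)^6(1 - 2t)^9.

51

Coefficient of t^2 = Σ_{j} C(6,j)·1^j·C(9,2-j)·(-2)^(2-j) for j from 0 to 2.
= 144 + (-108) + 15 = 51.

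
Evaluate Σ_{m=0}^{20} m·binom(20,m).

Since m·C(20,m) = 20·C(19,m−1), the sum is 20·2^19 = 20·524288 = 10485760.

10485760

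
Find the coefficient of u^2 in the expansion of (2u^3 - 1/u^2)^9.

-2016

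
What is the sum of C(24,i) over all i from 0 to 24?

Setting x = 1 in (1+x)^24 gives Σ C(24,i) = 2^24 = 16777216.

16777216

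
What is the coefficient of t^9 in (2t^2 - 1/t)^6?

-192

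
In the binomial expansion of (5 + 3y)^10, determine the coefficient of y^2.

The general term is C(10,j)·(5)^j·(3y)^(10-j); the y^2 term has j = 8.
C(10,8) = 45.
Coefficient = C(10,8) · 5^8 · 3^2 = 45 · 390625 · 9 = 158203125.

158203125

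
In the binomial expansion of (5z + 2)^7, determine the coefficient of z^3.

70000

The general term is C(7,j)·(5z)^j·(2)^(7-j); the z^3 term has j = 3.
C(7,3) = 35.
Coefficient = C(7,3) · 5^3 · 2^4 = 35 · 125 · 16 = 70000.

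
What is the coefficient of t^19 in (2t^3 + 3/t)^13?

80061696

General term: C(13,j)·(2t^3)^j·(3/t)^(13-j), with t-exponent 3j − 1(13−j) = 4j − 13.
Set 4j − 13 = 19: j = 8.
C(13,8) = 1287; 2^8 = 256; 3^5 = 243.
Coefficient = 1287 · 256 · 243 = 80061696.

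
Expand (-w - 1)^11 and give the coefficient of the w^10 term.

-11

The general term is C(11,j)·(-w)^j·(-1)^(11-j); the w^10 term has j = 10.
C(11,10) = 11.
Coefficient = C(11,10) · (-1)^1 = 11 · (-1) = -11.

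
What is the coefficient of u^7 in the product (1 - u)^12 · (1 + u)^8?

Coefficient of u^7 = Σ_{j} C(12,j)·(-1)^j·C(8,7-j)·1^(7-j) for j from 0 to 7.
= 8 + (-336) + 3696 + (-15400) + 27720 + (-22176) + 7392 + (-792) = 112.

112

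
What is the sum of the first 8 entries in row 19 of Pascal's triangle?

1 + 19 + 171 + 969 + 3876 + 11628 + 27132 + 50388 = 94184.

94184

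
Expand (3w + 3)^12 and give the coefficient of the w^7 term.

The general term is C(12,j)·(3w)^j·(3)^(12-j); the w^7 term has j = 7.
C(12,7) = 792.
Coefficient = C(12,7) · 3^7 · 3^5 = 792 · 2187 · 243 = 420901272.

420901272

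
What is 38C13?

5414950296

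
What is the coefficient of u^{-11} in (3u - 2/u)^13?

159744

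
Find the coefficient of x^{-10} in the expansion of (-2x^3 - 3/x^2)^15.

-3868890480

General term: C(15,j)·(-2x^3)^j·(-3/x^2)^(15-j), with x-exponent 3j − 2(15−j) = 5j − 30.
Set 5j − 30 = -10: j = 4.
C(15,4) = 1365; (-2)^4 = 16; (-3)^11 = -177147.
Coefficient = 1365 · 16 · (-177147) = -3868890480.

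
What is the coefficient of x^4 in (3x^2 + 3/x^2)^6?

10935

General term: C(6,j)·(3x^2)^j·(3/x^2)^(6-j), with x-exponent 2j − 2(6−j) = 4j − 12.
Set 4j − 12 = 4: j = 4.
C(6,4) = 15; 3^4 = 81; 3^2 = 9.
Coefficient = 15 · 81 · 9 = 10935.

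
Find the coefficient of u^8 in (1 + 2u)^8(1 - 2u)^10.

3584

Coefficient of u^8 = Σ_{j} C(8,j)·2^j·C(10,8-j)·(-2)^(8-j) for j from 0 to 8.
= 11520 + (-245760) + 1505280 + (-3612672) + 3763200 + (-1720320) + 322560 + (-20480) + 256 = 3584.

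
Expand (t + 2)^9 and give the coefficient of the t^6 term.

672

The general term is C(9,j)·(t)^j·(2)^(9-j); the t^6 term has j = 6.
C(9,6) = 84.
Coefficient = C(9,6) · 2^3 = 84 · 8 = 672.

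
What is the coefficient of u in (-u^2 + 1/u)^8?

-56

General term: C(8,j)·(-u^2)^j·(1/u)^(8-j), with u-exponent 2j − 1(8−j) = 3j − 8.
Set 3j − 8 = 1: j = 3.
C(8,3) = 56; (-1)^3 = -1; 1^5 = 1.
Coefficient = 56 · (-1) · 1 = -56.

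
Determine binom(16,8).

12870

C(16,8) = (16·15·14·13·12·11·10·9) / 8! = 518918400 / 40320 = 12870.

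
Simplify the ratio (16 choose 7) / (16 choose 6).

10/7

C(n,k+1)/C(n,k) = (n−k)/(k+1) = (16−6)/(6+1) = 10/7.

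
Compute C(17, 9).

C(17,9) = C(17,8) by symmetry.
C(17,8) = (17·16·15·14·13·12·11·10) / 8! = 980179200 / 40320 = 24310.

24310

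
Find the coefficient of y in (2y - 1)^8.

The general term is C(8,j)·(2y)^j·(-1)^(8-j); the y^1 term has j = 1.
C(8,1) = 8.
Coefficient = C(8,1) · 2^1 · (-1)^7 = 8 · 2 · (-1) = -16.

-16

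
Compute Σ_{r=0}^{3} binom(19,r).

1 + 19 + 171 + 969 = 1160.

1160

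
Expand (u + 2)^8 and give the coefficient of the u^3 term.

The general term is C(8,j)·(u)^j·(2)^(8-j); the u^3 term has j = 3.
C(8,3) = 56.
Coefficient = C(8,3) · 2^5 = 56 · 32 = 1792.

1792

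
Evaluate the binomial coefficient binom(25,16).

2042975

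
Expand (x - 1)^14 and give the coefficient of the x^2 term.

91

The general term is C(14,j)·(x)^j·(-1)^(14-j); the x^2 term has j = 2.
C(14,2) = 91.
Coefficient = C(14,2) = 91.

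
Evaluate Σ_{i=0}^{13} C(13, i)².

10400600

By Vandermonde's identity, Σ C(13,i)² = C(26,13) = 10400600.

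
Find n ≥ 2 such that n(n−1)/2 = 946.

n(n−1)/2 = 946 ⇒ n(n−1) = 1892. Since 44·43 = 1892, n = 44.

44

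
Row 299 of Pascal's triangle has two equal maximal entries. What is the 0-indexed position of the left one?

149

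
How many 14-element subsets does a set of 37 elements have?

6107086800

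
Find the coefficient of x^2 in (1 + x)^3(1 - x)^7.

Coefficient of x^2 = Σ_{j} C(3,j)·1^j·C(7,2-j)·(-1)^(2-j) for j from 0 to 2.
= 21 + (-21) + 3 = 3.

3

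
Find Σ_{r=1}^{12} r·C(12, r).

Differentiating (1+x)^12 and setting x=1: Σ r·C(12,r) = 12·2^11 = 24576.

24576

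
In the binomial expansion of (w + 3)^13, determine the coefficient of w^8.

The general term is C(13,j)·(w)^j·(3)^(13-j); the w^8 term has j = 8.
C(13,8) = 1287.
Coefficient = C(13,8) · 3^5 = 1287 · 243 = 312741.

312741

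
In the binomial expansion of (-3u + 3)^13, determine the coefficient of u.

The general term is C(13,j)·(-3u)^j·(3)^(13-j); the u^1 term has j = 1.
C(13,1) = 13.
Coefficient = C(13,1) · (-3)^1 · 3^12 = 13 · (-3) · 531441 = -20726199.

-20726199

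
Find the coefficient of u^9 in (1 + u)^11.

55

The general term is C(11,j)·(1)^j·(u)^(11-j); the u^9 term has j = 2.
C(11,2) = 55.
Coefficient = C(11,2) = 55.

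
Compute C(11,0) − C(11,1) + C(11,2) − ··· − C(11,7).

-120

The partial alternating sum Σ_{k=0}^{7} (−1)^k C(11,k) = (−1)^7 C(10,7) = -120.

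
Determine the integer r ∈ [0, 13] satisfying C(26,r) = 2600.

C(26,r) increases on 0 ≤ r ≤ 13. C(26,2) = 325 and C(26,3) = 2600, so r = 3.

3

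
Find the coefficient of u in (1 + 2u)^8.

16

The general term is C(8,j)·(1)^j·(2u)^(8-j); the u^1 term has j = 7.
C(8,7) = 8.
Coefficient = C(8,7) · 2^1 = 8 · 2 = 16.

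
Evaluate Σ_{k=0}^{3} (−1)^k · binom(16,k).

The partial alternating sum Σ_{k=0}^{3} (−1)^k C(16,k) = (−1)^3 C(15,3) = -455.

-455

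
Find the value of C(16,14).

120

C(16,14) = C(16,2) by symmetry.
C(16,2) = (16·15) / 2! = 240 / 2 = 120.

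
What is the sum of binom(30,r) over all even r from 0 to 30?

536870912

Half of (1+1)^30 + (1−1)^30 gives the even-index sum: 2^29 = 536870912.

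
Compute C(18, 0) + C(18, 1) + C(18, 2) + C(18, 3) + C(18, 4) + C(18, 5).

1 + 18 + 153 + 816 + 3060 + 8568 = 12616.

12616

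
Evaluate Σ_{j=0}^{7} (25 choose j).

1 + 25 + 300 + 2300 + 12650 + 53130 + 177100 + 480700 = 726206.

726206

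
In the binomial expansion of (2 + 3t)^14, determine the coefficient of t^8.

1260971712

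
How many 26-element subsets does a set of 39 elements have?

8122425444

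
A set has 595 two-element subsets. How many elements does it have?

35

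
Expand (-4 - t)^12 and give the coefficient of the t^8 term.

The general term is C(12,j)·(-4)^j·(-t)^(12-j); the t^8 term has j = 4.
C(12,4) = 495.
Coefficient = C(12,4) · (-4)^4 = 495 · 256 = 126720.

126720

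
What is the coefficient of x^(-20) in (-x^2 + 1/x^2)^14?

91

General term: C(14,j)·(-x^2)^j·(1/x^2)^(14-j), with x-exponent 2j − 2(14−j) = 4j − 28.
Set 4j − 28 = -20: j = 2.
C(14,2) = 91; (-1)^2 = 1; 1^12 = 1.
Coefficient = 91 · 1 · 1 = 91.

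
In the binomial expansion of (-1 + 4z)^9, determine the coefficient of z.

The general term is C(9,j)·(-1)^j·(4z)^(9-j); the z^1 term has j = 8.
C(9,8) = 9.
Coefficient = C(9,8) · 4^1 = 9 · 4 = 36.

36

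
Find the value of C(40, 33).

C(40,33) = C(40,7) by symmetry.
C(40,7) = (40·39·38·37·36·35·34) / 7! = 93963542400 / 5040 = 18643560.

18643560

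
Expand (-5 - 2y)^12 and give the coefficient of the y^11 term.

122880

The general term is C(12,j)·(-5)^j·(-2y)^(12-j); the y^11 term has j = 1.
C(12,1) = 12.
Coefficient = C(12,1) · (-5)^1 · (-2)^11 = 12 · (-5) · (-2048) = 122880.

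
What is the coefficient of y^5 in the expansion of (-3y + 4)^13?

-20495794176

The general term is C(13,j)·(-3y)^j·(4)^(13-j); the y^5 term has j = 5.
C(13,5) = 1287.
Coefficient = C(13,5) · (-3)^5 · 4^8 = 1287 · (-243) · 65536 = -20495794176.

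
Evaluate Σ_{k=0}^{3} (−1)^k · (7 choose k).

The partial alternating sum Σ_{k=0}^{3} (−1)^k C(7,k) = (−1)^3 C(6,3) = -20.

-20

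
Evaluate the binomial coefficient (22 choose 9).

497420

C(22,9) = (22·21·20·19·18·17·16·15·14) / 9! = 180503769600 / 362880 = 497420.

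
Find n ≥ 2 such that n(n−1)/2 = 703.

38

n(n−1)/2 = 703 ⇒ n(n−1) = 1406. Since 38·37 = 1406, n = 38.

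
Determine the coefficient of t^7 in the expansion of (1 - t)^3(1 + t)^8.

22

Coefficient of t^7 = Σ_{j} C(3,j)·(-1)^j·C(8,7-j)·1^(7-j) for j from 0 to 3.
= 8 + (-84) + 168 + (-70) = 22.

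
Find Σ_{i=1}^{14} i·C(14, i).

114688

Differentiating (1+x)^14 and setting x=1: Σ i·C(14,i) = 14·2^13 = 114688.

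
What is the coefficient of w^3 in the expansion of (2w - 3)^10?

The general term is C(10,j)·(2w)^j·(-3)^(10-j); the w^3 term has j = 3.
C(10,3) = 120.
Coefficient = C(10,3) · 2^3 · (-3)^7 = 120 · 8 · (-2187) = -2099520.

-2099520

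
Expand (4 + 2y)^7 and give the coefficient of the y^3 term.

71680

The general term is C(7,j)·(4)^j·(2y)^(7-j); the y^3 term has j = 4.
C(7,4) = 35.
Coefficient = C(7,4) · 4^4 · 2^3 = 35 · 256 · 8 = 71680.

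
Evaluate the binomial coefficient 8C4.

70

C(8,4) = (8·7·6·5) / 4! = 1680 / 24 = 70.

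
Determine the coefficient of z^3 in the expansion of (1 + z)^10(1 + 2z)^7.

1870

Coefficient of z^3 = Σ_{j} C(10,j)·1^j·C(7,3-j)·2^(3-j) for j from 0 to 3.
= 280 + 840 + 630 + 120 = 1870.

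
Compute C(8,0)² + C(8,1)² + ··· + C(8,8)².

Σ C(8,i)² is the coefficient of x^8 in (1+x)^8(1+x)^8 = (1+x)^16, i.e. C(16,8) = 12870.

12870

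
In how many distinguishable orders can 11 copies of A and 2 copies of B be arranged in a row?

78

Choose positions for the A's: C(13,11) = 78.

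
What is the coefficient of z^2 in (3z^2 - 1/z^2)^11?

General term: C(11,j)·(3z^2)^j·(-1/z^2)^(11-j), with z-exponent 2j − 2(11−j) = 4j − 22.
Set 4j − 22 = 2: j = 6.
C(11,6) = 462; 3^6 = 729; (-1)^5 = -1.
Coefficient = 462 · 729 · (-1) = -336798.

-336798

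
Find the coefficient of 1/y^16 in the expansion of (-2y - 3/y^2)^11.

General term: C(11,j)·(-2y)^j·(-3/y^2)^(11-j), with y-exponent 1j − 2(11−j) = 3j − 22.
Set 3j − 22 = -16: j = 2.
C(11,2) = 55; (-2)^2 = 4; (-3)^9 = -19683.
Coefficient = 55 · 4 · (-19683) = -4330260.

-4330260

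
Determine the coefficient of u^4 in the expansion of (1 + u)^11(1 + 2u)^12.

Coefficient of u^4 = Σ_{j} C(11,j)·1^j·C(12,4-j)·2^(4-j) for j from 0 to 4.
= 7920 + 19360 + 14520 + 3960 + 330 = 46090.

46090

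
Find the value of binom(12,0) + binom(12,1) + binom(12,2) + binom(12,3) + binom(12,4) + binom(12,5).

1 + 12 + 66 + 220 + 495 + 792 = 1586.

1586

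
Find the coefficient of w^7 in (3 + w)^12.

The general term is C(12,j)·(3)^j·(w)^(12-j); the w^7 term has j = 5.
C(12,5) = 792.
Coefficient = C(12,5) · 3^5 = 792 · 243 = 192456.

192456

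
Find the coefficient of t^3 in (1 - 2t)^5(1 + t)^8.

Coefficient of t^3 = Σ_{j} C(5,j)·(-2)^j·C(8,3-j)·1^(3-j) for j from 0 to 3.
= 56 + (-280) + 320 + (-80) = 16.

16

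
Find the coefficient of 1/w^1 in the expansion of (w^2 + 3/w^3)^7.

General term: C(7,j)·(w^2)^j·(3/w^3)^(7-j), with w-exponent 2j − 3(7−j) = 5j − 21.
Set 5j − 21 = -1: j = 4.
C(7,4) = 35; 1^4 = 1; 3^3 = 27.
Coefficient = 35 · 1 · 27 = 945.

945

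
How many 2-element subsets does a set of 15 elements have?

C(15,2) = (15·14) / 2! = 210 / 2 = 105.

105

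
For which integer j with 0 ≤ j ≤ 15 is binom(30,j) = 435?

C(30,j) increases on 0 ≤ j ≤ 15. C(30,1) = 30 and C(30,2) = 435, so j = 2.

2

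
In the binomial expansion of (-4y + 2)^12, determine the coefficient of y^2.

1081344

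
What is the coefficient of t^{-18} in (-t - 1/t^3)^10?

General term: C(10,j)·(-t)^j·(-1/t^3)^(10-j), with t-exponent 1j − 3(10−j) = 4j − 30.
Set 4j − 30 = -18: j = 3.
C(10,3) = 120; (-1)^3 = -1; (-1)^7 = -1.
Coefficient = 120 · (-1) · (-1) = 120.

120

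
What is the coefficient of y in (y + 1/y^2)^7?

21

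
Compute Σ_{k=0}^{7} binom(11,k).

1816

1 + 11 + 55 + 165 + 330 + 462 + 462 + 330 = 1816.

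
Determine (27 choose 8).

2220075

C(27,8) = (27·26·25·24·23·22·21·20) / 8! = 89513424000 / 40320 = 2220075.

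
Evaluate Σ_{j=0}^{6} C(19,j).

43796

1 + 19 + 171 + 969 + 3876 + 11628 + 27132 = 43796.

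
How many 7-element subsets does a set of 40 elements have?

18643560

C(40,7) = (40·39·38·37·36·35·34) / 7! = 93963542400 / 5040 = 18643560.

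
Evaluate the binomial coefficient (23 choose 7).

C(23,7) = (23·22·21·20·19·18·17) / 7! = 1235591280 / 5040 = 245157.

245157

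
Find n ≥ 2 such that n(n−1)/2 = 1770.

n(n−1)/2 = 1770 ⇒ n(n−1) = 3540. Since 60·59 = 3540, n = 60.

60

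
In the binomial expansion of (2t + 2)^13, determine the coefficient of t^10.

2342912

The general term is C(13,j)·(2t)^j·(2)^(13-j); the t^10 term has j = 10.
C(13,10) = 286.
Coefficient = C(13,10) · 2^10 · 2^3 = 286 · 1024 · 8 = 2342912.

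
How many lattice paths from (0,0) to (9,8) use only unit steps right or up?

24310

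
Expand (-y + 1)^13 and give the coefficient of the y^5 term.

-1287

The general term is C(13,j)·(-y)^j·(1)^(13-j); the y^5 term has j = 5.
C(13,5) = 1287.
Coefficient = C(13,5) · (-1)^5 = 1287 · (-1) = -1287.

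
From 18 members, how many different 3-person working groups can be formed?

This is C(18,3) = 816.

816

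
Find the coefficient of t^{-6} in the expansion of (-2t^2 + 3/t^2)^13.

-270208224

General term: C(13,j)·(-2t^2)^j·(3/t^2)^(13-j), with t-exponent 2j − 2(13−j) = 4j − 26.
Set 4j − 26 = -6: j = 5.
C(13,5) = 1287; (-2)^5 = -32; 3^8 = 6561.
Coefficient = 1287 · (-32) · 6561 = -270208224.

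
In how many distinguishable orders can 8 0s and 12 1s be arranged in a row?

Choose positions for the 0s: C(20,8) = 125970.

125970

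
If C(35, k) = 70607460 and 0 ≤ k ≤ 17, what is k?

C(35,k) increases on 0 ≤ k ≤ 17. C(35,8) = 23535820 and C(35,9) = 70607460, so k = 9.

9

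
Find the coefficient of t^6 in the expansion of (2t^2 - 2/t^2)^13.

General term: C(13,j)·(2t^2)^j·(-2/t^2)^(13-j), with t-exponent 2j − 2(13−j) = 4j − 26.
Set 4j − 26 = 6: j = 8.
C(13,8) = 1287; 2^8 = 256; (-2)^5 = -32.
Coefficient = 1287 · 256 · (-32) = -10543104.

-10543104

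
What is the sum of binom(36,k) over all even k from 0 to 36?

Even-k terms of row 36 sum to 2^35 = 34359738368.

34359738368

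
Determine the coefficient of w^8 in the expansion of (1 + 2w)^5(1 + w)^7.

5890

Coefficient of w^8 = Σ_{j} C(5,j)·2^j·C(7,8-j)·1^(8-j) for j from 1 to 5.
= 10 + 280 + 1680 + 2800 + 1120 = 5890.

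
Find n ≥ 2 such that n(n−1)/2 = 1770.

n(n−1)/2 = 1770 ⇒ n(n−1) = 3540. Since 60·59 = 3540, n = 60.

60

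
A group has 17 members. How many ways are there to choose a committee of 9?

24310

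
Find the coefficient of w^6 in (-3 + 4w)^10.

The general term is C(10,j)·(-3)^j·(4w)^(10-j); the w^6 term has j = 4.
C(10,4) = 210.
Coefficient = C(10,4) · (-3)^4 · 4^6 = 210 · 81 · 4096 = 69672960.

69672960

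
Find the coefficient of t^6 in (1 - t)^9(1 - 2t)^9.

191184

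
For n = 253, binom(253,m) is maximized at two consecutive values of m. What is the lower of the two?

126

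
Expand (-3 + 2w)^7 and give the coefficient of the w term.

10206

The general term is C(7,j)·(-3)^j·(2w)^(7-j); the w^1 term has j = 6.
C(7,6) = 7.
Coefficient = C(7,6) · (-3)^6 · 2^1 = 7 · 729 · 2 = 10206.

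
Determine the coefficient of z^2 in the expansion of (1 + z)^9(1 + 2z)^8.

292

Coefficient of z^2 = Σ_{j} C(9,j)·1^j·C(8,2-j)·2^(2-j) for j from 0 to 2.
= 112 + 144 + 36 = 292.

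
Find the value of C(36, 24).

1251677700

C(36,24) = C(36,12) by symmetry.
C(36,12) = (36·35·34·33·32·31·30·29·28·27·26·25) / 12! = 599555620984320000 / 479001600 = 1251677700.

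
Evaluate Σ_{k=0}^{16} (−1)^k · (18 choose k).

The partial alternating sum Σ_{k=0}^{16} (−1)^k C(18,k) = (−1)^16 C(17,16) = 17.

17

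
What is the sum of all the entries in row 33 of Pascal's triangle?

The entries of row 33 sum to 2^33 = 8589934592.

8589934592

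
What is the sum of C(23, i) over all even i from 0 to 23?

Even-i terms of row 23 sum to 2^22 = 4194304.

4194304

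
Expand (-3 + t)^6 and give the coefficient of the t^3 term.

-540

The general term is C(6,j)·(-3)^j·(t)^(6-j); the t^3 term has j = 3.
C(6,3) = 20.
Coefficient = C(6,3) · (-3)^3 = 20 · (-27) = -540.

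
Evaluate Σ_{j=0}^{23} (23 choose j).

8388608

Setting x = 1 in (1+x)^23 gives Σ C(23,j) = 2^23 = 8388608.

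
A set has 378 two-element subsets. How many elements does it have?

28

n(n−1)/2 = 378 ⇒ n(n−1) = 756. Since 28·27 = 756, n = 28.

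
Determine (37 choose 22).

9364199760

C(37,22) = C(37,15) by symmetry.
C(37,15) = (37·36·35·34·33·32·31·30·29·28·27·26·25·24·23) / 15! = 12245324002983751680000 / 1307674368000 = 9364199760.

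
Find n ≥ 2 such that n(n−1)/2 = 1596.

n(n−1)/2 = 1596 ⇒ n(n−1) = 3192. Since 57·56 = 3192, n = 57.

57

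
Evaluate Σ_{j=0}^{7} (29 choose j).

1 + 29 + 406 + 3654 + 23751 + 118755 + 475020 + 1560780 = 2182396.

2182396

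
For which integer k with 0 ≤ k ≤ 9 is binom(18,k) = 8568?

5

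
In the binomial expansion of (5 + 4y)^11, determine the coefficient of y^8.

The general term is C(11,j)·(5)^j·(4y)^(11-j); the y^8 term has j = 3.
C(11,3) = 165.
Coefficient = C(11,3) · 5^3 · 4^8 = 165 · 125 · 65536 = 1351680000.

1351680000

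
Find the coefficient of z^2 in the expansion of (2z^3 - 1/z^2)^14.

General term: C(14,j)·(2z^3)^j·(-1/z^2)^(14-j), with z-exponent 3j − 2(14−j) = 5j − 28.
Set 5j − 28 = 2: j = 6.
C(14,6) = 3003; 2^6 = 64; (-1)^8 = 1.
Coefficient = 3003 · 64 · 1 = 192192.

192192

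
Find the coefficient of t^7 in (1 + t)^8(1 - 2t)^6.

408

Coefficient of t^7 = Σ_{j} C(8,j)·1^j·C(6,7-j)·(-2)^(7-j) for j from 1 to 7.
= 512 + (-5376) + 13440 + (-11200) + 3360 + (-336) + 8 = 408.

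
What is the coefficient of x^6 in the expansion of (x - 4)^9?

-5376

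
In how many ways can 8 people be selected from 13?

This is C(13,8) = 1287.

1287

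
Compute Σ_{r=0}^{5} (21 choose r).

1 + 21 + 210 + 1330 + 5985 + 20349 = 27896.

27896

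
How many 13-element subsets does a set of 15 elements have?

C(15,13) = C(15,2) by symmetry.
C(15,2) = (15·14) / 2! = 210 / 2 = 105.

105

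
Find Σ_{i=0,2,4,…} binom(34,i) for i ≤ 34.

8589934592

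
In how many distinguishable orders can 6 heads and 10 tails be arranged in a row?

8008

Choose positions for the heads: C(16,6) = 8008.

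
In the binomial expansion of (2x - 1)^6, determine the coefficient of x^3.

-160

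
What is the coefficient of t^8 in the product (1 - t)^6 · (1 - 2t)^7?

Coefficient of t^8 = Σ_{j} C(6,j)·(-1)^j·C(7,8-j)·(-2)^(8-j) for j from 1 to 6.
= 768 + 6720 + 13440 + 8400 + 1680 + 84 = 31092.

31092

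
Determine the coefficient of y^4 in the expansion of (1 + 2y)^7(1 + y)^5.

2945

Coefficient of y^4 = Σ_{j} C(7,j)·2^j·C(5,4-j)·1^(4-j) for j from 0 to 4.
= 5 + 140 + 840 + 1400 + 560 = 2945.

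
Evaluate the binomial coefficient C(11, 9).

55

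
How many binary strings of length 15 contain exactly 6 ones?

5005

Choose the 6 positions: C(15,6) = 5005.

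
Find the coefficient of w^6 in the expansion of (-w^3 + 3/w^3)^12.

General term: C(12,j)·(-w^3)^j·(3/w^3)^(12-j), with w-exponent 3j − 3(12−j) = 6j − 36.
Set 6j − 36 = 6: j = 7.
C(12,7) = 792; (-1)^7 = -1; 3^5 = 243.
Coefficient = 792 · (-1) · 243 = -192456.

-192456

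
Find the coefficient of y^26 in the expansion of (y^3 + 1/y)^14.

General term: C(14,j)·(y^3)^j·(1/y)^(14-j), with y-exponent 3j − 1(14−j) = 4j − 14.
Set 4j − 14 = 26: j = 10.
C(14,10) = 1001; 1^10 = 1; 1^4 = 1.
Coefficient = 1001 · 1 · 1 = 1001.

1001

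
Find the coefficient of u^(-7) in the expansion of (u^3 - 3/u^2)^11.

1082565

General term: C(11,j)·(u^3)^j·(-3/u^2)^(11-j), with u-exponent 3j − 2(11−j) = 5j − 22.
Set 5j − 22 = -7: j = 3.
C(11,3) = 165; 1^3 = 1; (-3)^8 = 6561.
Coefficient = 165 · 1 · 6561 = 1082565.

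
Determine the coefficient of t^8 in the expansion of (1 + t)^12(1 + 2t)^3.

22671

Coefficient of t^8 = Σ_{j} C(12,j)·1^j·C(3,8-j)·2^(8-j) for j from 5 to 8.
= 6336 + 11088 + 4752 + 495 = 22671.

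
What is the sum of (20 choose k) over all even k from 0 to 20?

524288

Half of (1+1)^20 + (1−1)^20 gives the even-index sum: 2^19 = 524288.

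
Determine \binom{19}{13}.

27132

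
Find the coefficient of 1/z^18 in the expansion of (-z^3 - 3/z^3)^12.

4330260

General term: C(12,j)·(-z^3)^j·(-3/z^3)^(12-j), with z-exponent 3j − 3(12−j) = 6j − 36.
Set 6j − 36 = -18: j = 3.
C(12,3) = 220; (-1)^3 = -1; (-3)^9 = -19683.
Coefficient = 220 · (-1) · (-19683) = 4330260.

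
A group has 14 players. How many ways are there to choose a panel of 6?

3003

This is C(14,6) = 3003.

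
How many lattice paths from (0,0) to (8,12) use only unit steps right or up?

125970

Each path is a sequence of 20 steps with 8 rights: C(20,8) = 125970.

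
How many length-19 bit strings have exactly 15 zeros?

3876

Choose the 15 positions: C(19,15) = 3876.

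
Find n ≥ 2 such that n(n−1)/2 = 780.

n(n−1)/2 = 780 ⇒ n(n−1) = 1560. Since 40·39 = 1560, n = 40.

40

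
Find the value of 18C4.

3060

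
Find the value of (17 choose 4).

C(17,4) = (17·16·15·14) / 4! = 57120 / 24 = 2380.

2380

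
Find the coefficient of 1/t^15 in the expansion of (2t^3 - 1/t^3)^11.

1320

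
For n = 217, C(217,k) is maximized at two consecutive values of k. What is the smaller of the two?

For odd n = 217, C(217,k) peaks at k = (n−1)/2 and (n+1)/2; the smaller is 108.

108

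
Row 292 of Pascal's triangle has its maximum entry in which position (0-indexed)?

146

C(292,r) is maximized at r = 292/2 = 146.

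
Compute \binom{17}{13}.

2380

C(17,13) = C(17,4) by symmetry.
C(17,4) = (17·16·15·14) / 4! = 57120 / 24 = 2380.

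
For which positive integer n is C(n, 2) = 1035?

46

n(n−1)/2 = 1035 ⇒ n(n−1) = 2070. Since 46·45 = 2070, n = 46.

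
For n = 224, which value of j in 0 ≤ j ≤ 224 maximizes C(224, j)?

112

C(224,j) is maximized at j = 224/2 = 112.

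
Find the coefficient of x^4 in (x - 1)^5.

-5

The general term is C(5,j)·(x)^j·(-1)^(5-j); the x^4 term has j = 4.
C(5,4) = 5.
Coefficient = C(5,4) · (-1)^1 = 5 · (-1) = -5.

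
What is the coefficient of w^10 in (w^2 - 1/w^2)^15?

General term: C(15,j)·(w^2)^j·(-1/w^2)^(15-j), with w-exponent 2j − 2(15−j) = 4j − 30.
Set 4j − 30 = 10: j = 10.
C(15,10) = 3003; 1^10 = 1; (-1)^5 = -1.
Coefficient = 3003 · 1 · (-1) = -3003.

-3003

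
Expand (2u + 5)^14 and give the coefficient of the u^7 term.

The general term is C(14,j)·(2u)^j·(5)^(14-j); the u^7 term has j = 7.
C(14,7) = 3432.
Coefficient = C(14,7) · 2^7 · 5^7 = 3432 · 128 · 78125 = 34320000000.

34320000000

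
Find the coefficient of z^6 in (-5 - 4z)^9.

-43008000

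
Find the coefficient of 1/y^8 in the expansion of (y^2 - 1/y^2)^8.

General term: C(8,j)·(y^2)^j·(-1/y^2)^(8-j), with y-exponent 2j − 2(8−j) = 4j − 16.
Set 4j − 16 = -8: j = 2.
C(8,2) = 28; 1^2 = 1; (-1)^6 = 1.
Coefficient = 28 · 1 · 1 = 28.

28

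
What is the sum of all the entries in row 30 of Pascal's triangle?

The entries of row 30 sum to 2^30 = 1073741824.

1073741824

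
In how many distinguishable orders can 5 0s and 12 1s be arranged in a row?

6188

Choose positions for the 0s: C(17,5) = 6188.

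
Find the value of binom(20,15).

15504

C(20,15) = C(20,5) by symmetry.
C(20,5) = (20·19·18·17·16) / 5! = 1860480 / 120 = 15504.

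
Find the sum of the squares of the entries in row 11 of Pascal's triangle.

705432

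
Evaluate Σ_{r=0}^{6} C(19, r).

43796

1 + 19 + 171 + 969 + 3876 + 11628 + 27132 = 43796.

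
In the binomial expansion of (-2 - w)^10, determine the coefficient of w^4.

13440

The general term is C(10,j)·(-2)^j·(-w)^(10-j); the w^4 term has j = 6.
C(10,6) = 210.
Coefficient = C(10,6) · (-2)^6 = 210 · 64 = 13440.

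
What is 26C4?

C(26,4) = (26·25·24·23) / 4! = 358800 / 24 = 14950.

14950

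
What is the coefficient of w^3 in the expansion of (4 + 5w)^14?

190840832000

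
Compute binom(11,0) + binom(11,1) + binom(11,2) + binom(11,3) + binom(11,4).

562

1 + 11 + 55 + 165 + 330 = 562.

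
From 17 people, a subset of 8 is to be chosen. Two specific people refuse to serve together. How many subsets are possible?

19305

All 8-subsets: C(17,8) = 24310. Those containing both fixed elements: C(15,6) = 5005.
24310 − 5005 = 19305.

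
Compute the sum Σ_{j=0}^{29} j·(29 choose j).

7784628224

Differentiating (1+x)^29 and setting x=1: Σ j·C(29,j) = 29·2^28 = 7784628224.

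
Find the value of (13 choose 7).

C(13,7) = C(13,6) by symmetry.
C(13,6) = (13·12·11·10·9·8) / 6! = 1235520 / 720 = 1716.

1716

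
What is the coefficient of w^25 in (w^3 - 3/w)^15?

-729729

General term: C(15,j)·(w^3)^j·(-3/w)^(15-j), with w-exponent 3j − 1(15−j) = 4j − 15.
Set 4j − 15 = 25: j = 10.
C(15,10) = 3003; 1^10 = 1; (-3)^5 = -243.
Coefficient = 3003 · 1 · (-243) = -729729.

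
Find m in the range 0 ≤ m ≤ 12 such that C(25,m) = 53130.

5

C(25,m) increases on 0 ≤ m ≤ 12. C(25,4) = 12650 and C(25,5) = 53130, so m = 5.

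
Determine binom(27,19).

C(27,19) = C(27,8) by symmetry.
C(27,8) = (27·26·25·24·23·22·21·20) / 8! = 89513424000 / 40320 = 2220075.

2220075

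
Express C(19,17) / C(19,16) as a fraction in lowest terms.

3/17

C(n,k+1)/C(n,k) = (n−k)/(k+1) = (19−16)/(16+1) = 3/17.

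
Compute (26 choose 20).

230230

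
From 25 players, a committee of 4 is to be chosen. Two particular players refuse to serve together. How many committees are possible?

All 4-subsets: C(25,4) = 12650. Those containing both fixed elements: C(23,2) = 253.
12650 − 253 = 12397.

12397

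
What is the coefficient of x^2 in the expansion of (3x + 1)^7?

189

The general term is C(7,j)·(3x)^j·(1)^(7-j); the x^2 term has j = 2.
C(7,2) = 21.
Coefficient = C(7,2) · 3^2 = 21 · 9 = 189.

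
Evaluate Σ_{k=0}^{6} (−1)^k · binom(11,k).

The partial alternating sum Σ_{k=0}^{6} (−1)^k C(11,k) = (−1)^6 C(10,6) = 210.

210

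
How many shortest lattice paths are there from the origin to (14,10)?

Each path is a sequence of 24 steps with 14 rights: C(24,14) = 1961256.

1961256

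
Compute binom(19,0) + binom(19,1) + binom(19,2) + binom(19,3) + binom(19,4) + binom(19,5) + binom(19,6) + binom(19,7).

94184

1 + 19 + 171 + 969 + 3876 + 11628 + 27132 + 50388 = 94184.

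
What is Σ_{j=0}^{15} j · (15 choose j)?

245760

Differentiating (1+x)^15 and setting x=1: Σ j·C(15,j) = 15·2^14 = 245760.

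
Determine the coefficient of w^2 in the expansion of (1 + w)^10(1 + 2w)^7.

269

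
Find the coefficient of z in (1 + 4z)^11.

The general term is C(11,j)·(1)^j·(4z)^(11-j); the z^1 term has j = 10.
C(11,10) = 11.
Coefficient = C(11,10) · 4^1 = 11 · 4 = 44.

44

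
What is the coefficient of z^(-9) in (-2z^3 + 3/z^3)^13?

General term: C(13,j)·(-2z^3)^j·(3/z^3)^(13-j), with z-exponent 3j − 3(13−j) = 6j − 39.
Set 6j − 39 = -9: j = 5.
C(13,5) = 1287; (-2)^5 = -32; 3^8 = 6561.
Coefficient = 1287 · (-32) · 6561 = -270208224.

-270208224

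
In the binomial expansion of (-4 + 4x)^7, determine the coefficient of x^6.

-114688

The general term is C(7,j)·(-4)^j·(4x)^(7-j); the x^6 term has j = 1.
C(7,1) = 7.
Coefficient = C(7,1) · (-4)^1 · 4^6 = 7 · (-4) · 4096 = -114688.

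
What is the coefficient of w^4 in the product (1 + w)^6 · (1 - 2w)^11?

235

Coefficient of w^4 = Σ_{j} C(6,j)·1^j·C(11,4-j)·(-2)^(4-j) for j from 0 to 4.
= 5280 + (-7920) + 3300 + (-440) + 15 = 235.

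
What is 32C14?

471435600

C(32,14) = (32·31·30·29·28·27·26·25·24·23·22·21·20·19) / 14! = 41098950018846720000 / 87178291200 = 471435600.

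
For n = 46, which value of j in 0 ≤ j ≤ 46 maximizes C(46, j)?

23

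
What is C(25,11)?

C(25,11) = (25·24·23·22·21·20·19·18·17·16·15) / 11! = 177925144320000 / 39916800 = 4457400.

4457400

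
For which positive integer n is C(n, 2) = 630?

36

n(n−1)/2 = 630 ⇒ n(n−1) = 1260. Since 36·35 = 1260, n = 36.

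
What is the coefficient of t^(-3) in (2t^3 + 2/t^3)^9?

64512

General term: C(9,j)·(2t^3)^j·(2/t^3)^(9-j), with t-exponent 3j − 3(9−j) = 6j − 27.
Set 6j − 27 = -3: j = 4.
C(9,4) = 126; 2^4 = 16; 2^5 = 32.
Coefficient = 126 · 16 · 32 = 64512.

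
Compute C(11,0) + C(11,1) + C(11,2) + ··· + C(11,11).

The entries of row 11 sum to 2^11 = 2048.

2048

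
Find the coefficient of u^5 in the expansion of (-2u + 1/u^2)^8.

-1024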